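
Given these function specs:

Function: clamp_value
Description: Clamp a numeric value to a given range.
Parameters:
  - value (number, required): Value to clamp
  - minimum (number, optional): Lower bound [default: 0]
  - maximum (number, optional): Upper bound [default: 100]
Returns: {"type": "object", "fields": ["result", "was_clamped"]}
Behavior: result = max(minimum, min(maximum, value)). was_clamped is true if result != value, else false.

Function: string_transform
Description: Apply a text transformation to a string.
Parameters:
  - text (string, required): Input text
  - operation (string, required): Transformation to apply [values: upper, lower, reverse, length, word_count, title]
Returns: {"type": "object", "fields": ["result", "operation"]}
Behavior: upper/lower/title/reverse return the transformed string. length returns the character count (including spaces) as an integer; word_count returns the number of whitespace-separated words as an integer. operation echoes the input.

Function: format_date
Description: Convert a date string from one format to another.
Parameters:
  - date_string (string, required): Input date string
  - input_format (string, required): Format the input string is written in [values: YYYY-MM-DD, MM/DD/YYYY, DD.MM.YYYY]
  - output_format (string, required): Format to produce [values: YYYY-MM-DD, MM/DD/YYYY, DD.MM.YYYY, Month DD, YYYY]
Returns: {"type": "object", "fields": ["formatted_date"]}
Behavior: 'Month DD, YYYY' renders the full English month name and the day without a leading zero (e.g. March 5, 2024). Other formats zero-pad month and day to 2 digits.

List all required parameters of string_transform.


Parameters of string_transform and their required/optional flag:
  text: required
  operation: required
operation, text


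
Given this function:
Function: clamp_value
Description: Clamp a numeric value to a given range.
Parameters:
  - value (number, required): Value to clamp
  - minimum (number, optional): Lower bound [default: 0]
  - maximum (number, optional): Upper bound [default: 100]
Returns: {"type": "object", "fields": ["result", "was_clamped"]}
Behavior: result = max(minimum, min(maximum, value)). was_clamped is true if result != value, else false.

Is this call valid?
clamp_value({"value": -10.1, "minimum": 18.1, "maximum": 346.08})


Checking all required parameters present and types match... All valid.
Valid


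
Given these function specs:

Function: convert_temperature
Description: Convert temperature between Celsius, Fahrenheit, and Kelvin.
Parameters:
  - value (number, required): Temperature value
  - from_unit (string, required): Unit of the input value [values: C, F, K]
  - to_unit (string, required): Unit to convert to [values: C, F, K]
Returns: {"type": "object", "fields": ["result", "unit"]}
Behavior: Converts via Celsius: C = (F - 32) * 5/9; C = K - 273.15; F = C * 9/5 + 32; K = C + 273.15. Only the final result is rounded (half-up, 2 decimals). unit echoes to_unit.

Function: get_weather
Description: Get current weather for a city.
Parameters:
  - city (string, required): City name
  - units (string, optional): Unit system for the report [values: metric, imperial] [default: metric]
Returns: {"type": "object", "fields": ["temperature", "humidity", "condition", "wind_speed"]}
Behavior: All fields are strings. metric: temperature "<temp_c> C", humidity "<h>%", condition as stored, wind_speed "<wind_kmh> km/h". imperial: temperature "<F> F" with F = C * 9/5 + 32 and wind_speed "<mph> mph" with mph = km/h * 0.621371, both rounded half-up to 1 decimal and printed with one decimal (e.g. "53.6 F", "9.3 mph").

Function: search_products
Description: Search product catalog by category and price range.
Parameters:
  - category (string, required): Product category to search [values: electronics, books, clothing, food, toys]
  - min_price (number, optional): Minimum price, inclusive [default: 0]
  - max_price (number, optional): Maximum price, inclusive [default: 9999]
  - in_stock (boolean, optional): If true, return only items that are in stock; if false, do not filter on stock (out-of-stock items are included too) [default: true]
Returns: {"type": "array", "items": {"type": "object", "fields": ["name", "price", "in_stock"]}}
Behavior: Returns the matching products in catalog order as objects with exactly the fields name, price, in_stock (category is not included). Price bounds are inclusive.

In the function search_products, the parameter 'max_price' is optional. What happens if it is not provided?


The search_products spec declares:
  - max_price (number, optional): Maximum price, inclusive [default: 9999]
It defaults to 9999


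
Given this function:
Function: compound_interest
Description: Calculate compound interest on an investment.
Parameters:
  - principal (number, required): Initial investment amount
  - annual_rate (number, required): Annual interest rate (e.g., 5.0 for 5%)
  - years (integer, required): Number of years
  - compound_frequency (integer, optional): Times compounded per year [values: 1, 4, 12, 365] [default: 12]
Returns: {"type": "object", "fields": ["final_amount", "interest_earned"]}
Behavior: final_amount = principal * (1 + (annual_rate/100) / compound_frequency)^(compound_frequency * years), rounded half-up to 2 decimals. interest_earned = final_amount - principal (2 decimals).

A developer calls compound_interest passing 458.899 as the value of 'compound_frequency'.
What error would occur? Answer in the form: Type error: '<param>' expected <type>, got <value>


Spec: 'compound_frequency' is declared as integer; 458.899 is a non-integer number.
Type error: 'compound_frequency' expected integer, got 458.899


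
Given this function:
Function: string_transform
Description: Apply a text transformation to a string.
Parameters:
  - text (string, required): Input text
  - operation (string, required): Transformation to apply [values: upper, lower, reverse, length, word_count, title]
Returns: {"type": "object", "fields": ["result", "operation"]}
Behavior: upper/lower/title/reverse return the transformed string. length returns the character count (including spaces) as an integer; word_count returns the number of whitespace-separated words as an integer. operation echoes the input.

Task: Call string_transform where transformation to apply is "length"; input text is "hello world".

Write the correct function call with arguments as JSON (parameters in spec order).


Mapping each described value to its parameter name:
  'Transformation to apply' -> operation = "length"
  'Input text' -> text = "hello world"
string_transform({"text": "hello world", "operation": "length"})


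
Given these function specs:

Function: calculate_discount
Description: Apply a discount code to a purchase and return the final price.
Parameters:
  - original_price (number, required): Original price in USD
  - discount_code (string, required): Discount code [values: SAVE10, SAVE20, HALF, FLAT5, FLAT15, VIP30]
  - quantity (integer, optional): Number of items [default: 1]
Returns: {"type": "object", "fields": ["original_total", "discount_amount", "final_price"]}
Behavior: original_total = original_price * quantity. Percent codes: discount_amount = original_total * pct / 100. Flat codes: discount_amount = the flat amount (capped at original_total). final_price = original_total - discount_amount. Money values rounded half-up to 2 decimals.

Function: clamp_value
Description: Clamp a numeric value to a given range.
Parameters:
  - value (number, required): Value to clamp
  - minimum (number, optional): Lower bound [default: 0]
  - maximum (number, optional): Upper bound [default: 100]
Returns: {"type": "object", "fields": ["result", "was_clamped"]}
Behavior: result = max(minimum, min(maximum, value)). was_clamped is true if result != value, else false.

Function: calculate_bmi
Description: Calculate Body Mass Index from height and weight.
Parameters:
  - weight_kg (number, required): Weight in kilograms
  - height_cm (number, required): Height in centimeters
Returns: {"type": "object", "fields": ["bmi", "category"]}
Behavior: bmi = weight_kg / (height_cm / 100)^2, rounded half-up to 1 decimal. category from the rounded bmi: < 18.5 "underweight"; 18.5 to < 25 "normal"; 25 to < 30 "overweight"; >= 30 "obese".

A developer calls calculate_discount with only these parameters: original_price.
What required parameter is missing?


Required parameters: original_price, discount_code
Provided: original_price
Missing: discount_code
discount_code


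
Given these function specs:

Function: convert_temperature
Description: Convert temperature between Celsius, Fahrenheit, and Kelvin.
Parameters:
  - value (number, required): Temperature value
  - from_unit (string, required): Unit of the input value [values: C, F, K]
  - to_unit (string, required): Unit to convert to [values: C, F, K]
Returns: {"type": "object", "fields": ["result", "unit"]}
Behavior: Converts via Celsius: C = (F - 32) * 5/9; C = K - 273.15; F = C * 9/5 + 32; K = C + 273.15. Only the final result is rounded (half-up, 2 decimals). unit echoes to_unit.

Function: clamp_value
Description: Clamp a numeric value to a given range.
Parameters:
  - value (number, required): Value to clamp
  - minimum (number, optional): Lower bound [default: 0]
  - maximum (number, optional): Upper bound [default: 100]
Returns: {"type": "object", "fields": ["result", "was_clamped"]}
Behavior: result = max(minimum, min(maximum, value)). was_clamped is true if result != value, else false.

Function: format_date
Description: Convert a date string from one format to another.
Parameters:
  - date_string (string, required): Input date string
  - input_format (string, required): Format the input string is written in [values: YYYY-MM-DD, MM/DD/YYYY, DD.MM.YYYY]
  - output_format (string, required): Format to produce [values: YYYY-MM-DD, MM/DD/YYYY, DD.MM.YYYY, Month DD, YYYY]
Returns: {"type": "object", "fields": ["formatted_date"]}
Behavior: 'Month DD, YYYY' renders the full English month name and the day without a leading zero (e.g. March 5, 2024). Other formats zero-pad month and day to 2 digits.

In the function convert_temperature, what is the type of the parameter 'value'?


The convert_temperature spec declares:
  - value (number, required): Temperature value
Type:
number


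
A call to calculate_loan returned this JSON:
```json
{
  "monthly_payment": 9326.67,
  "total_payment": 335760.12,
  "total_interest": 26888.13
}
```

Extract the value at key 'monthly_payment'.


9326.67


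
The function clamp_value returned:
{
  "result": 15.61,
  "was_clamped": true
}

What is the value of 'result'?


15.61


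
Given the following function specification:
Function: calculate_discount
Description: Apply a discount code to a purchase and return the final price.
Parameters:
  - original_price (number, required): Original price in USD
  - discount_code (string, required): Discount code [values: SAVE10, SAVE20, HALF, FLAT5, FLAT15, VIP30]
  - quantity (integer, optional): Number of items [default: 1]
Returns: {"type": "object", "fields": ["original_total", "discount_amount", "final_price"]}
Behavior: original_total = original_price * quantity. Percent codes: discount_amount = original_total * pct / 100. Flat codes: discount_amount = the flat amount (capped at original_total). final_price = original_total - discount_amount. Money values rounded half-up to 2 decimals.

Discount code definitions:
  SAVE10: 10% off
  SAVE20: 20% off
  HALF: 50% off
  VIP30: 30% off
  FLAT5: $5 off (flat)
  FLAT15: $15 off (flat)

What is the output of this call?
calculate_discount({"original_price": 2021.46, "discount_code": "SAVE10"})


Defaults applied: quantity=1
original_total = 2021.46 * 1 = 2021.46
SAVE10 = 10% off: discount_amount = 2021.46 * 10/100 = 202.146 -> 202.15
final_price = 2021.46 - 202.15 = 1819.31
Output:
{"original_total": 2021.46, "discount_amount": 202.15, "final_price": 1819.31}


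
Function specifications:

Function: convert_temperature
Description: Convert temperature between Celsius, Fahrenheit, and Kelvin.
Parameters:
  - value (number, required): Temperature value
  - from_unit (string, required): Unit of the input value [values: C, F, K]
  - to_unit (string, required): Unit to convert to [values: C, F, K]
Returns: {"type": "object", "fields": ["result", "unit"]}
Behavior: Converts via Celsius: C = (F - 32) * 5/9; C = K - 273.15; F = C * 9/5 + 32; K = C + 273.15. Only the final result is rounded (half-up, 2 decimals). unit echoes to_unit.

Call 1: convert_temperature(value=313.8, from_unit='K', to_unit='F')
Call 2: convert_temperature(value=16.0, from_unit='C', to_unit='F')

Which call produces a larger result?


Call 1:
  To C: 313.8 - 273.15 = 40.65
  To F: 40.65 * 9/5 + 32 = 105.17
  Round to 2 decimals: 105.17
  -> 105.17 F
Call 2:
  Input already in C: 16
  To F: 16 * 9/5 + 32 = 60.8
  Round to 2 decimals: 60.8
  -> 60.8 F
Call 1 (105.17 F)


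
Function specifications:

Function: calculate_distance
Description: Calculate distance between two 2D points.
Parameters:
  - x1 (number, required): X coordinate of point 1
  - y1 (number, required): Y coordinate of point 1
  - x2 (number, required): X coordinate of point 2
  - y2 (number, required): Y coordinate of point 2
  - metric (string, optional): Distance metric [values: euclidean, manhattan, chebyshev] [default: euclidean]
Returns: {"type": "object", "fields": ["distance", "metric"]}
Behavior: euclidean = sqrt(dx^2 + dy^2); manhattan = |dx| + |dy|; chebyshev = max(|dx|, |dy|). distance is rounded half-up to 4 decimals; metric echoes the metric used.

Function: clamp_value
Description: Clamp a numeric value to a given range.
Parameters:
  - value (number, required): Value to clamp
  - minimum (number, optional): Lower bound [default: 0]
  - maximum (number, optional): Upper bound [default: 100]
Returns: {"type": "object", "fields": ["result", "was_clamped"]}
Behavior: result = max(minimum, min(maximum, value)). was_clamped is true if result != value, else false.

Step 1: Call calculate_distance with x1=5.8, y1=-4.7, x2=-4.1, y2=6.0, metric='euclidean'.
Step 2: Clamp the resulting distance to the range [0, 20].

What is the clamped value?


Step 1: calculate_distance (euclidean)
  |dx| = |-4.1 - 5.8| = 9.9; |dy| = |6 - -4.7| = 10.7
  euclidean: sqrt(9.9^2 + 10.7^2) = sqrt(212.5) = 14.57738
  Round to 4 decimals: 14.5774
  -> distance = 14.5774
Step 2: clamp_value(value=14.5774, minimum=0, maximum=20)
  result = max(0, min(20, 14.5774)) = max(0, 14.5774) = 14.5774
  was_clamped = (14.5774 != 14.5774) = false
  -> result = 14.5774
14.5774


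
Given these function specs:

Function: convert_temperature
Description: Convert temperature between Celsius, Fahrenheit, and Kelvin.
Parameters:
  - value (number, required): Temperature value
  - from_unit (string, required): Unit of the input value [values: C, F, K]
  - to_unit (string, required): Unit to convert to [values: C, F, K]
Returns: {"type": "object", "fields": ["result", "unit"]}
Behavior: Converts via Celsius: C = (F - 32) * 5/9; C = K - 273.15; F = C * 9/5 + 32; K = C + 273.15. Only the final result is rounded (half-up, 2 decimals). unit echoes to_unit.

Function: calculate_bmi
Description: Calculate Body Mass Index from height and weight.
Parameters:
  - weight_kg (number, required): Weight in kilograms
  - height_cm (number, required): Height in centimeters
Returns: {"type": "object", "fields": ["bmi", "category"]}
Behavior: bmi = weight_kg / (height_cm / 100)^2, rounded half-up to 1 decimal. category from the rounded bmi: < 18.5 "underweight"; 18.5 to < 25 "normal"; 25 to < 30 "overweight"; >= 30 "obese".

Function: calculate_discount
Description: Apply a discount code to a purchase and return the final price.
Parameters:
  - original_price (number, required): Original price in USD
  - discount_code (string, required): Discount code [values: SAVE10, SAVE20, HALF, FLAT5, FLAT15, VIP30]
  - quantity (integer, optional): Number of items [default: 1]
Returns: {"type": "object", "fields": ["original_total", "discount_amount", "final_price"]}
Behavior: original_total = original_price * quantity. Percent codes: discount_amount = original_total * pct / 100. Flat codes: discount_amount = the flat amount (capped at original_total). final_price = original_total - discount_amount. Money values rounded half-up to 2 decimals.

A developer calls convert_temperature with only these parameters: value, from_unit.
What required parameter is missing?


Required parameters: value, from_unit, to_unit
Provided: value, from_unit
Missing: to_unit
to_unit


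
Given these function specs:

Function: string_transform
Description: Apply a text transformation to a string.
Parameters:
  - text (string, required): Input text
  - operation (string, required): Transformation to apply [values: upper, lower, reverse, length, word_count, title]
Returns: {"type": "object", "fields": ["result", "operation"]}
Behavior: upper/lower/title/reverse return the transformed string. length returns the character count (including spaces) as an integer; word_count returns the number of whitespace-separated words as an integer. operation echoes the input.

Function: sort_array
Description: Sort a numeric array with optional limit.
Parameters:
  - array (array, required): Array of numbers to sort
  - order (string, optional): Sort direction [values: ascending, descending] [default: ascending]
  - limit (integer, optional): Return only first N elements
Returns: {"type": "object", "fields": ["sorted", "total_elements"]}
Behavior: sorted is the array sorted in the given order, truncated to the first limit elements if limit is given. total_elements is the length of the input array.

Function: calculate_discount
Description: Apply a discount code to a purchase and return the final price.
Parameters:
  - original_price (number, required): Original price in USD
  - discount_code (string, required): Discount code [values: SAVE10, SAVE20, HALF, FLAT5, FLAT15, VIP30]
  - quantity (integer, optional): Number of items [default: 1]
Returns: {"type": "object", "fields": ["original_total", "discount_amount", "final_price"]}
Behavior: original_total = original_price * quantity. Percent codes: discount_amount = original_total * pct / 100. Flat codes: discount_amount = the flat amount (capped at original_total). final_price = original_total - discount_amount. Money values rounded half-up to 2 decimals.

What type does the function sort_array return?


The sort_array spec declares Returns: {"type": "object", "fields": ["sorted", "total_elements"]}
Type:
object


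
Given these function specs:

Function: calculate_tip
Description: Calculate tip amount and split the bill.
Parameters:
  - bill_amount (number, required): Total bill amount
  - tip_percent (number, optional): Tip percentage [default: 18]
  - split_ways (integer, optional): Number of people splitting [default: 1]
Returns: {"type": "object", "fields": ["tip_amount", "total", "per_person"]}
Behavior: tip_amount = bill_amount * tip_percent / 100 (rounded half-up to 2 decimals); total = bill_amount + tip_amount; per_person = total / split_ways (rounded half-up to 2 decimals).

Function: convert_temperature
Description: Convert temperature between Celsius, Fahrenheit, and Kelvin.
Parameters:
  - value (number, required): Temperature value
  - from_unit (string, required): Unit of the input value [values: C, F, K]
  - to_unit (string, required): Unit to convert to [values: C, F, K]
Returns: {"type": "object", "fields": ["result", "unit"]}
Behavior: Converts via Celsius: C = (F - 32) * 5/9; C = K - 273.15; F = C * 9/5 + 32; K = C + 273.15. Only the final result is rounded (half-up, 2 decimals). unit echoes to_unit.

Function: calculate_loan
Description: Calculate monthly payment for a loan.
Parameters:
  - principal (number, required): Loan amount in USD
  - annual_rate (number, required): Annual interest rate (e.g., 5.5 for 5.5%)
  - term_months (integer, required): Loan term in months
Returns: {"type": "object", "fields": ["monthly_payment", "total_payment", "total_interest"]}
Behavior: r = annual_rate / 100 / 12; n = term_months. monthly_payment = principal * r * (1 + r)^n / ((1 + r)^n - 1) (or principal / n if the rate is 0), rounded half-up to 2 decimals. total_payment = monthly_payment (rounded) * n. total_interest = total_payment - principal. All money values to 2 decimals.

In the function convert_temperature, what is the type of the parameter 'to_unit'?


The convert_temperature spec declares:
  - to_unit (string, required): Unit to convert to [values: C, F, K]
Type:
string


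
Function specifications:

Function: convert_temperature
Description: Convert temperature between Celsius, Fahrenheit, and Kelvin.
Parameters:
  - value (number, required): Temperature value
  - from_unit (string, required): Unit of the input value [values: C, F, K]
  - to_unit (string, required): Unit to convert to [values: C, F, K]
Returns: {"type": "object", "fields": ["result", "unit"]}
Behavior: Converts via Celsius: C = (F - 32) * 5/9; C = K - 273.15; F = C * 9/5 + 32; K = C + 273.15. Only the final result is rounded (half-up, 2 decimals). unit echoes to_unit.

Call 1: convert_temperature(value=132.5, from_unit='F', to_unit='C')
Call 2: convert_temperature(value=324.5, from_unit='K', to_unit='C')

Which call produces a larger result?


Call 1:
  To C: (132.5 - 32) * 5/9 = 55.833333
  Target is C: 55.833333
  Round to 2 decimals: 55.83
  -> 55.83 C
Call 2:
  To C: 324.5 - 273.15 = 51.35
  Target is C: 51.35
  Round to 2 decimals: 51.35
  -> 51.35 C
Call 1 (55.83 C)


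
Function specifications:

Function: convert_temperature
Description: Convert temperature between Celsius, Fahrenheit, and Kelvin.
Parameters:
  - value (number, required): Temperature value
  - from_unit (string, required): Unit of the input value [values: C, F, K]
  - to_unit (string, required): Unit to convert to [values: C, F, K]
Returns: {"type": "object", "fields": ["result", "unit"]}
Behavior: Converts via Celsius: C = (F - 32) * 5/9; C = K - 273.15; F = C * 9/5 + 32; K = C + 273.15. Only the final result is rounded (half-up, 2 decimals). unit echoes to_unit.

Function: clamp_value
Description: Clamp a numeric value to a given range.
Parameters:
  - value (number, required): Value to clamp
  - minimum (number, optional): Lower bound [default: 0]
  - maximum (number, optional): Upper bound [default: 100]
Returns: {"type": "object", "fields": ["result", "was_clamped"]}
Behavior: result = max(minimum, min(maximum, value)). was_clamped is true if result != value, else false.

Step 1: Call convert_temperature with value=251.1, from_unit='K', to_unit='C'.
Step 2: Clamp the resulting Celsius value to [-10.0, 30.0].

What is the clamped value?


Step 1: convert_temperature(value=251.1, from_unit=K, to_unit=C)
  To C: 251.1 - 273.15 = -22.05
  Target is C: -22.05
  Round to 2 decimals: -22.05
  -> result = -22.05 C
Step 2: clamp_value(value=-22.05, minimum=-10.0, maximum=30.0)
  result = max(-10.0, min(30.0, -22.05)) = max(-10.0, -22.05) = -10.0
  was_clamped = (-10.0 != -22.05) = true
  -> result = -10.0
-10.0


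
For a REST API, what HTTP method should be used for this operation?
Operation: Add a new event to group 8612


GET = read, POST = create, PUT = update/replace, DELETE = remove
This operation is a create.
POST


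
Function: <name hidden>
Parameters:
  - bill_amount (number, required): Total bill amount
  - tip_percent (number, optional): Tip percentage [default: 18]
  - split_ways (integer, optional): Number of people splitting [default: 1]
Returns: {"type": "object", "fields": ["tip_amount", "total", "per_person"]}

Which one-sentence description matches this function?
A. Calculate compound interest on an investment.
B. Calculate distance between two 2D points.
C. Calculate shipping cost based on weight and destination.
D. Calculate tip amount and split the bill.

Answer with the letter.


Parameters bill_amount, tip_percent, split_ways and return ["tip_amount", "total", "per_person"] fit: Calculate tip amount and split the bill.
D


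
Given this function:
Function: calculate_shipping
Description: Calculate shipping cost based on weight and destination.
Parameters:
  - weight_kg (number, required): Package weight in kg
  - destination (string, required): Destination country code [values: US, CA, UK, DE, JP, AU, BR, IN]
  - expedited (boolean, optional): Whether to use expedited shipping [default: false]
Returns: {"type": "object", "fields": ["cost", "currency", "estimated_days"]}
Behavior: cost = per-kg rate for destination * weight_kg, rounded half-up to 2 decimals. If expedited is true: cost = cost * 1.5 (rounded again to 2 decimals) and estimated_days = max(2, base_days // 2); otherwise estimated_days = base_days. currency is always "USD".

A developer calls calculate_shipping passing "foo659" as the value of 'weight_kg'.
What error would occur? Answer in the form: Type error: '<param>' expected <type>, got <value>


Spec: 'weight_kg' is declared as number; "foo659" is a string.
Type error: 'weight_kg' expected number, got "foo659"


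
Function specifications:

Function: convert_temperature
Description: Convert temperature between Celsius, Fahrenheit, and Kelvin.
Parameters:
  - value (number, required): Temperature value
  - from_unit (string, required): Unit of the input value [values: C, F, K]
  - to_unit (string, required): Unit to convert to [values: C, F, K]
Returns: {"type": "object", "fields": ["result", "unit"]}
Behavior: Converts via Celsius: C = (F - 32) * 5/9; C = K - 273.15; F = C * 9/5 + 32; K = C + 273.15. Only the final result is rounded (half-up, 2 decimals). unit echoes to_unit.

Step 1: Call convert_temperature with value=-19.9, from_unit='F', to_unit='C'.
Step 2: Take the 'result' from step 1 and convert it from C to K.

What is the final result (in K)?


Step 1: convert_temperature(value=-19.9, from_unit=F, to_unit=C)
  To C: (-19.9 - 32) * 5/9 = -28.833333
  Target is C: -28.833333
  Round to 2 decimals: -28.83
  -> result = -28.83 C
Step 2: convert_temperature(value=-28.83, from_unit=C, to_unit=K)
  Input already in C: -28.83
  To K: -28.83 + 273.15 = 244.32
  Round to 2 decimals: 244.32
  -> result = 244.32 K
244.32 K


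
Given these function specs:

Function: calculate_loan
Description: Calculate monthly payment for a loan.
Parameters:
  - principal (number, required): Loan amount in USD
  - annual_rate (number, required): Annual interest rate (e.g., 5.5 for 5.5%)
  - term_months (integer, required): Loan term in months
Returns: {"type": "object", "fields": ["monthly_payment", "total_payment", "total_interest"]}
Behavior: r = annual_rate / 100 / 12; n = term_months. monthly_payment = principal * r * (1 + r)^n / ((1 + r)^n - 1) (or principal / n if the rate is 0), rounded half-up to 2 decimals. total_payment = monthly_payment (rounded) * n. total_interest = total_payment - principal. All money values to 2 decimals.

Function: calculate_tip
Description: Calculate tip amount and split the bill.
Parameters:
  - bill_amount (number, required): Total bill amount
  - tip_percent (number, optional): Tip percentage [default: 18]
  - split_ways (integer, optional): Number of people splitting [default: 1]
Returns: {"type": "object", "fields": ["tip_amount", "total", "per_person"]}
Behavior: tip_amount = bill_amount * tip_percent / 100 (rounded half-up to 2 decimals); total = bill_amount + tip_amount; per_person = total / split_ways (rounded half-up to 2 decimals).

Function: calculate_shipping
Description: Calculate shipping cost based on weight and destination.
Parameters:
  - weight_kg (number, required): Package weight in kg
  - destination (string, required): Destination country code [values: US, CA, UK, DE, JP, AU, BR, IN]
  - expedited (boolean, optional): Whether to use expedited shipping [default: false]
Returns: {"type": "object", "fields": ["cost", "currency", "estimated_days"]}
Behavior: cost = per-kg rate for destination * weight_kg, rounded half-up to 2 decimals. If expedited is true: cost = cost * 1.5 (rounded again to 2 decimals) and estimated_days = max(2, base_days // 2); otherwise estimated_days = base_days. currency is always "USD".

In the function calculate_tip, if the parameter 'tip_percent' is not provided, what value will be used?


The calculate_tip spec declares:
  - tip_percent (number, optional): Tip percentage [default: 18]
Default:
18


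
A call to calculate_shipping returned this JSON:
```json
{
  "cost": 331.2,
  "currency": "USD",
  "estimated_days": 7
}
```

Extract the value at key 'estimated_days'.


7


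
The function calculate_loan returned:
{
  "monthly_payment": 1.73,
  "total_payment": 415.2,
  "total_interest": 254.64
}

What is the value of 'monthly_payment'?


1.73


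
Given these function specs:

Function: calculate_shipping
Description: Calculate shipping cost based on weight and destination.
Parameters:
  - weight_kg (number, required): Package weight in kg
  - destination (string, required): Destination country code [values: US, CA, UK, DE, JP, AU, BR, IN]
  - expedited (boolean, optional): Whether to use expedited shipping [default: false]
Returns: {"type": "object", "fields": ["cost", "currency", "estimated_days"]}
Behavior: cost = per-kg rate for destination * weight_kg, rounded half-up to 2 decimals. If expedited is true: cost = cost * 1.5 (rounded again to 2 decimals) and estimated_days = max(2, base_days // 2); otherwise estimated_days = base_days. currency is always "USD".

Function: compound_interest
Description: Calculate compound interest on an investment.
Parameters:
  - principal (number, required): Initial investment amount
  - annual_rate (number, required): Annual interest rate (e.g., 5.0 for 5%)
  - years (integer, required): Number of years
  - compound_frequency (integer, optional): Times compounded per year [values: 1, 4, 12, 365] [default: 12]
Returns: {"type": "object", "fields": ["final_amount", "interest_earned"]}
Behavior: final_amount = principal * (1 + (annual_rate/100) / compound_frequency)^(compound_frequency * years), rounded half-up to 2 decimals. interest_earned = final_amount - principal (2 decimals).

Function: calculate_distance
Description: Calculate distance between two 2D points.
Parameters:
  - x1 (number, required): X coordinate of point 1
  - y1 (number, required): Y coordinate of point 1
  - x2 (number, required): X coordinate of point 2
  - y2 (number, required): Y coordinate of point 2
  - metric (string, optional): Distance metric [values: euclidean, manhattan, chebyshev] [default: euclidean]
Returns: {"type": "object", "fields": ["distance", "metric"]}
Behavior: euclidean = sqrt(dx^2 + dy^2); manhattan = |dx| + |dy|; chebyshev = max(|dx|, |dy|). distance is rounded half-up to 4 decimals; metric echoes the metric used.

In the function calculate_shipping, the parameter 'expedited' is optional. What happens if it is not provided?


The calculate_shipping spec declares:
  - expedited (boolean, optional): Whether to use expedited shipping [default: false]
It defaults to false


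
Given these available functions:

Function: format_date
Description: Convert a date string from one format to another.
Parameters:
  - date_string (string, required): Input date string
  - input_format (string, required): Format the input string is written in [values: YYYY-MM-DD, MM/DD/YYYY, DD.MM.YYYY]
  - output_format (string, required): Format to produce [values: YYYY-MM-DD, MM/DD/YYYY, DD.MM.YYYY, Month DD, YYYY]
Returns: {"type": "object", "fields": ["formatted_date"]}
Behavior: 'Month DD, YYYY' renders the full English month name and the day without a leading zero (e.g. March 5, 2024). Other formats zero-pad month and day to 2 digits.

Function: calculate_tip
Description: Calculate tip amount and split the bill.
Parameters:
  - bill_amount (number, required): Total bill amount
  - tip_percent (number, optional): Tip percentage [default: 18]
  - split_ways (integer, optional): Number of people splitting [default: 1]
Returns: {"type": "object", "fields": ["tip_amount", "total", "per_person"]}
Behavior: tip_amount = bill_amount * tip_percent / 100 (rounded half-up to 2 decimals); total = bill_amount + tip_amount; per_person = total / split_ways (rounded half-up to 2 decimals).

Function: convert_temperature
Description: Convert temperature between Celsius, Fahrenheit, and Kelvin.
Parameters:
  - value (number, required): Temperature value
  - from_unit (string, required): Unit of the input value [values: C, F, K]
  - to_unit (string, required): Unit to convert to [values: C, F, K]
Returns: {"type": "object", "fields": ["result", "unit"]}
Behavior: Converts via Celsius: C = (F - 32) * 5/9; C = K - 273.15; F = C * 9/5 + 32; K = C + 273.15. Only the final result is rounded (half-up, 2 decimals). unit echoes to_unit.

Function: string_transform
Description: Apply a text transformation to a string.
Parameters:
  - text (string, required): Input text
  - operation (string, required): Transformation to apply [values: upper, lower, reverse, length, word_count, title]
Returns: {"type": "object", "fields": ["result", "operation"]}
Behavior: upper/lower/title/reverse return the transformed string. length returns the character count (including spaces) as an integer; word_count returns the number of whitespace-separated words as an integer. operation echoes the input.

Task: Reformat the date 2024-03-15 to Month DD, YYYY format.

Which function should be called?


The task needs a function whose description is: Convert a date string from one format to another.
format_date


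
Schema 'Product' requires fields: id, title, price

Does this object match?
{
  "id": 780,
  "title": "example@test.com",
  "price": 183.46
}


Checking required fields... All present.
Valid - all required fields present


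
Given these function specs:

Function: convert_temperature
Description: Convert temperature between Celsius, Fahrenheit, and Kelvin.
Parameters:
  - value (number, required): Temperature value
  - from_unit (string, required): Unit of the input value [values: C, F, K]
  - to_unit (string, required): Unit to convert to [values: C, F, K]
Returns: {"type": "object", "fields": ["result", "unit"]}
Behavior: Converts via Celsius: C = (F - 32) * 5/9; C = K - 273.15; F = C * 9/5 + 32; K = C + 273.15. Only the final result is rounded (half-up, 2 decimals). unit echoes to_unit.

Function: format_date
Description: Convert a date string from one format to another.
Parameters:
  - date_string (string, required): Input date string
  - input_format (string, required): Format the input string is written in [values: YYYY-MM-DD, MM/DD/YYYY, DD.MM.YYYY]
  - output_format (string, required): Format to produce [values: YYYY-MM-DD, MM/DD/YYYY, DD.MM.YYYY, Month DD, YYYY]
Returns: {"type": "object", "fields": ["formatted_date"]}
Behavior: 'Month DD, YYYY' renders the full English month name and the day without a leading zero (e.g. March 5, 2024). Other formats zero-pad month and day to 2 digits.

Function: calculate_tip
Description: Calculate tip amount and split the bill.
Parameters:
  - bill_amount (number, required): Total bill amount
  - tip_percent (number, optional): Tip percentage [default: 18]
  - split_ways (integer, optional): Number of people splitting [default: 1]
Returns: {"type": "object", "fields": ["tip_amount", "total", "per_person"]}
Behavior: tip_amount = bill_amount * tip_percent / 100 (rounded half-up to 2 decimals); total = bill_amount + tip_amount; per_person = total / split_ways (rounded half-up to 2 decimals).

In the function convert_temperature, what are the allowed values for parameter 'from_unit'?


The convert_temperature spec declares:
  - from_unit (string, required): Unit of the input value [values: C, F, K]
Allowed values:
C, F, K


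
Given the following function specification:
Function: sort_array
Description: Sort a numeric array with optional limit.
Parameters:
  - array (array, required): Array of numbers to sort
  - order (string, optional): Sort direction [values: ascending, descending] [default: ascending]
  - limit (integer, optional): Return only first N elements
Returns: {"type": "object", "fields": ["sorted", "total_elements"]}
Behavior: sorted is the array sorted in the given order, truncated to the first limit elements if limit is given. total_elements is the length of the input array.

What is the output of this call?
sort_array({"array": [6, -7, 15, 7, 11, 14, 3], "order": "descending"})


sorted descending: [15, 14, 11, 7, 6, 3, -7]
total_elements = len(input) = 7
Output:
{"sorted": [15, 14, 11, 7, 6, 3, -7], "total_elements": 7}


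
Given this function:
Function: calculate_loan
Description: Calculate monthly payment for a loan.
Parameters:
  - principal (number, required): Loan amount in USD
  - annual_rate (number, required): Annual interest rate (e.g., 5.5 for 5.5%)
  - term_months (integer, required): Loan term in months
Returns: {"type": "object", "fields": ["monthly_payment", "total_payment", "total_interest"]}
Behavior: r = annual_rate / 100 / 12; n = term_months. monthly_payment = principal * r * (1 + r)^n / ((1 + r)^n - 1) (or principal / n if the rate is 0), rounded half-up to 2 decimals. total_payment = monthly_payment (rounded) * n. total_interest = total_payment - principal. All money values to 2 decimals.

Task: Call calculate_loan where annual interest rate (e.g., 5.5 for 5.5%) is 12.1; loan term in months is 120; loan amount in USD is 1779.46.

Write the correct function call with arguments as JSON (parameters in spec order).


Mapping each described value to its parameter name:
  'Annual interest rate (e.g., 5.5 for 5.5%)' -> annual_rate = 12.1
  'Loan term in months' -> term_months = 120
  'Loan amount in USD' -> principal = 1779.46
calculate_loan({"principal": 1779.46, "annual_rate": 12.1, "term_months": 120})


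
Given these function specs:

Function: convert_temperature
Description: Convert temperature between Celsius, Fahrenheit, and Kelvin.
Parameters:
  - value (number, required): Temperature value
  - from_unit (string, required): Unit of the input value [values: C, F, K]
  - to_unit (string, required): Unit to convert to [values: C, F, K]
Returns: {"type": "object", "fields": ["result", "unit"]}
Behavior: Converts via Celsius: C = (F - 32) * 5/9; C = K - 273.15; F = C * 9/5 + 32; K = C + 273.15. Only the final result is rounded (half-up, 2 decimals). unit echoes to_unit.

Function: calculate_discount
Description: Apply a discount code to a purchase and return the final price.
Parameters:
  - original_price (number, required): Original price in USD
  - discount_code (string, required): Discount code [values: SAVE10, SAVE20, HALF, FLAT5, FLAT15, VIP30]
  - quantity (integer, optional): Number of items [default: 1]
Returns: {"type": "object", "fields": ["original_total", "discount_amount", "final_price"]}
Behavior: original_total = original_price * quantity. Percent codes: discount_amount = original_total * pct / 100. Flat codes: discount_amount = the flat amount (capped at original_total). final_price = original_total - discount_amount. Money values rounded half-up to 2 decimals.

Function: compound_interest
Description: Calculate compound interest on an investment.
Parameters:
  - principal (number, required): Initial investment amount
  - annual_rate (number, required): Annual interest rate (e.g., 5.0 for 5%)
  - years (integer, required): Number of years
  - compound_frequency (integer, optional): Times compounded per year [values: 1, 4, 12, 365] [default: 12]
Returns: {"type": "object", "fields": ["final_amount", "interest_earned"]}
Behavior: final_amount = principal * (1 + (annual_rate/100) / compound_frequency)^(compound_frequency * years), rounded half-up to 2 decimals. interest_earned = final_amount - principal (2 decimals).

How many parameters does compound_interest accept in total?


Parameters of compound_interest: principal (required), annual_rate (required), years (required), compound_frequency (optional)
Total:
4


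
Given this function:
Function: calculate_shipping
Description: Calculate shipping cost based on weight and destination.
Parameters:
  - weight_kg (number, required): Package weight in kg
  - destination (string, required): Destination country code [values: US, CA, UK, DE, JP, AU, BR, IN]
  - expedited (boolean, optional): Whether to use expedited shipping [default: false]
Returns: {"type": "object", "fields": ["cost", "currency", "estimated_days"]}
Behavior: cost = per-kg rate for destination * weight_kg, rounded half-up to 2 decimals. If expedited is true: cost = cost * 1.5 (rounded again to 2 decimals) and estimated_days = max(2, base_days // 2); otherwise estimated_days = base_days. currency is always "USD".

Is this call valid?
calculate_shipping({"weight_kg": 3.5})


Checking required parameters...
Missing required parameter: destination
Invalid - missing required parameter 'destination'
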